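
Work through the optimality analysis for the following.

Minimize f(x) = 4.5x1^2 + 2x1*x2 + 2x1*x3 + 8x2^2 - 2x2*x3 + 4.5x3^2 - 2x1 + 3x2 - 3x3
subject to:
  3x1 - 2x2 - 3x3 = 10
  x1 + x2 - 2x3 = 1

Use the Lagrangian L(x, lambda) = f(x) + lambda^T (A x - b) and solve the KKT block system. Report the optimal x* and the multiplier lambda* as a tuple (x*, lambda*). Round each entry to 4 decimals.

Form the Lagrangian:
  L(x, lambda) = (1/2) x^T Q x + c^T x + lambda^T (A x - b)
Stationarity (grad_x L = 0): Q x + c + A^T lambda = 0.
Primal feasibility: A x = b.

This gives the KKT block system:
  [ Q   A^T ] [ x     ]   [-c ]
  [ A    0  ] [ lambda ] = [ b ]

Solving the linear system:
  x*      = (1.7043, -1.6982, -0.4969)
  lambda* = (-5.7433, 8.2813)
  f(x*)   = 21.0698

x* = (1.7043, -1.6982, -0.4969), lambda* = (-5.7433, 8.2813)


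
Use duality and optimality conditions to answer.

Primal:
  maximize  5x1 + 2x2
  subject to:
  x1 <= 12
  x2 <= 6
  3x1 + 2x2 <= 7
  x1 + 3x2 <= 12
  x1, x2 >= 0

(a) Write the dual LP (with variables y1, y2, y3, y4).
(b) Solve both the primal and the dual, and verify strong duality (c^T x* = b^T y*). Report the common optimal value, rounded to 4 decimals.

The standard primal-dual pair for 'max c^T x s.t. A x <= b, x >= 0' is:
  Dual:  min b^T y  s.t.  A^T y >= c,  y >= 0.

So the dual LP is:
  minimize  12y1 + 6y2 + 7y3 + 12y4
  subject to:
    y1 + 3y3 + y4 >= 5
    y2 + 2y3 + 3y4 >= 2
    y1, y2, y3, y4 >= 0

Solving the primal: x* = (2.3333, 0).
  primal value c^T x* = 11.6667.
Solving the dual: y* = (0, 0, 1.6667, 0).
  dual value b^T y* = 11.6667.
Strong duality: c^T x* = b^T y*. Confirmed.

11.6667


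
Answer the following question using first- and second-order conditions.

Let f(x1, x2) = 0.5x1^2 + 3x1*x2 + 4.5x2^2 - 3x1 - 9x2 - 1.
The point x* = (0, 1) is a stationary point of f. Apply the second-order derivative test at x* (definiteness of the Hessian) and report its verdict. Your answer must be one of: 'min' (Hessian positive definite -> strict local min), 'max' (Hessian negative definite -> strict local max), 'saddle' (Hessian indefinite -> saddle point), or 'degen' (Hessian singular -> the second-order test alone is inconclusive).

Compute the Hessian H = grad^2 f:
  H = [[1, 3], [3, 9]]
Verify stationarity: grad f(x*) = H x* + g = (0, 0).
Eigenvalues of H: 0, 10.
H has a zero eigenvalue (singular; positive semidefinite but not definite), so H is neither positive definite, negative definite, nor indefinite. The second-order test alone is inconclusive -> degen.
(Indeed, f is constant along the null direction of H through x*, so x* is not a strict local extremum.)

degen


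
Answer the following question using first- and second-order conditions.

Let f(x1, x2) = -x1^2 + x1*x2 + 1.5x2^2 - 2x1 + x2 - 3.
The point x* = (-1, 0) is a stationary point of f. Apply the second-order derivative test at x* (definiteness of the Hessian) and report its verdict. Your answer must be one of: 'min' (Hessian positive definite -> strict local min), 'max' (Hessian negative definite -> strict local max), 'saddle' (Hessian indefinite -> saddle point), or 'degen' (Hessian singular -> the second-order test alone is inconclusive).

Compute the Hessian H = grad^2 f:
  H = [[-2, 1], [1, 3]]
Verify stationarity: grad f(x*) = H x* + g = (0, 0).
Eigenvalues of H: -2.1926, 3.1926.
Eigenvalues have mixed signs, so H is indefinite -> x* is a saddle point.

saddle


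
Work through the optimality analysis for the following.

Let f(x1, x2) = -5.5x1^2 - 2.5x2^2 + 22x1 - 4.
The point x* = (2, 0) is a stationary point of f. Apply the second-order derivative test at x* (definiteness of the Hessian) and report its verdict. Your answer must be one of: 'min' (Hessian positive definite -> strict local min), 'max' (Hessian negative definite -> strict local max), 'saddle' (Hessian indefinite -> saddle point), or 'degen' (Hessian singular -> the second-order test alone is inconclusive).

Compute the Hessian H = grad^2 f:
  H = [[-11, 0], [0, -5]]
Verify stationarity: grad f(x*) = H x* + g = (0, 0).
Eigenvalues of H: -11, -5.
Both eigenvalues < 0, so H is negative definite -> x* is a strict local max.

max


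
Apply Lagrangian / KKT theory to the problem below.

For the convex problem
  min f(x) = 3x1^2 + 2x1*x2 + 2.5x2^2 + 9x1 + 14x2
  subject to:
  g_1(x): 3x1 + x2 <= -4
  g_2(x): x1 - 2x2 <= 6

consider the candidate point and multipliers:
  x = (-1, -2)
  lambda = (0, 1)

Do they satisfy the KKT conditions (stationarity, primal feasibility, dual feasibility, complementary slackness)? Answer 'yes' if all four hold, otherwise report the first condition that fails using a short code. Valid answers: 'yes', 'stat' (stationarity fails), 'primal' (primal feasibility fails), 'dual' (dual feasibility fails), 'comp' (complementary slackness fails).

Gradient of f: grad f(x) = Q x + c = (-1, 2)
Constraint values g_i(x) = a_i^T x - b_i:
  g_1((-1, -2)) = -1
  g_2((-1, -2)) = -3
Stationarity residual: grad f(x) + sum_i lambda_i a_i = (0, 0)
  -> stationarity OK
Primal feasibility (all g_i <= 0): OK
Dual feasibility (all lambda_i >= 0): OK
Complementary slackness (lambda_i * g_i(x) = 0 for all i): FAILS

Verdict: the first failing condition is complementary_slackness -> comp.

comp


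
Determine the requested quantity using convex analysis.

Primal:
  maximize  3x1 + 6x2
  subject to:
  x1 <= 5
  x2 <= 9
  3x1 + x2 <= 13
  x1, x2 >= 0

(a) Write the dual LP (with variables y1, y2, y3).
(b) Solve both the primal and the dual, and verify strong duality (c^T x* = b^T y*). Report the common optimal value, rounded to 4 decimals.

The standard primal-dual pair for 'max c^T x s.t. A x <= b, x >= 0' is:
  Dual:  min b^T y  s.t.  A^T y >= c,  y >= 0.

So the dual LP is:
  minimize  5y1 + 9y2 + 13y3
  subject to:
    y1 + 3y3 >= 3
    y2 + y3 >= 6
    y1, y2, y3 >= 0

Solving the primal: x* = (1.3333, 9).
  primal value c^T x* = 58.
Solving the dual: y* = (0, 5, 1).
  dual value b^T y* = 58.
Strong duality: c^T x* = b^T y*. Confirmed.

58


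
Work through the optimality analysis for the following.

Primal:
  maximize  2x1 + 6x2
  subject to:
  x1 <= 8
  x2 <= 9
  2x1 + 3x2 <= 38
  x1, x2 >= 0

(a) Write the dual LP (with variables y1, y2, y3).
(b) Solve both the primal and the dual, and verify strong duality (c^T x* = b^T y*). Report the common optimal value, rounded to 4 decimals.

The standard primal-dual pair for 'max c^T x s.t. A x <= b, x >= 0' is:
  Dual:  min b^T y  s.t.  A^T y >= c,  y >= 0.

So the dual LP is:
  minimize  8y1 + 9y2 + 38y3
  subject to:
    y1 + 2y3 >= 2
    y2 + 3y3 >= 6
    y1, y2, y3 >= 0

Solving the primal: x* = (5.5, 9).
  primal value c^T x* = 65.
Solving the dual: y* = (0, 3, 1).
  dual value b^T y* = 65.
Strong duality: c^T x* = b^T y*. Confirmed.

65


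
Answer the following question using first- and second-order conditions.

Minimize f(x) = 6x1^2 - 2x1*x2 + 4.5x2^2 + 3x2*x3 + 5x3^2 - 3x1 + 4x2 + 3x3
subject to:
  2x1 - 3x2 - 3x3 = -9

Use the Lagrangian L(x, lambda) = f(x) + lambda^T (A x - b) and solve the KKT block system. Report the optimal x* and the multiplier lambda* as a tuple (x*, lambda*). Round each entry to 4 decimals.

Form the Lagrangian:
  L(x, lambda) = (1/2) x^T Q x + c^T x + lambda^T (A x - b)
Stationarity (grad_x L = 0): Q x + c + A^T lambda = 0.
Primal feasibility: A x = b.

This gives the KKT block system:
  [ Q   A^T ] [ x     ]   [-c ]
  [ A    0  ] [ lambda ] = [ b ]

Solving the linear system:
  x*      = (-0.6713, 1.1942, 1.3583)
  lambda* = (6.7218)
  f(x*)   = 35.6808

x* = (-0.6713, 1.1942, 1.3583), lambda* = (6.7218)


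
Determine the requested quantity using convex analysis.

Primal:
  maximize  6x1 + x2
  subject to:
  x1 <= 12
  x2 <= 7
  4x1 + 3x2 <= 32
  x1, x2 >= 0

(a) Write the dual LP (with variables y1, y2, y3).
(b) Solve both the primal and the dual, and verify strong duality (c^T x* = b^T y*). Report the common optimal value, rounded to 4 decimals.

The standard primal-dual pair for 'max c^T x s.t. A x <= b, x >= 0' is:
  Dual:  min b^T y  s.t.  A^T y >= c,  y >= 0.

So the dual LP is:
  minimize  12y1 + 7y2 + 32y3
  subject to:
    y1 + 4y3 >= 6
    y2 + 3y3 >= 1
    y1, y2, y3 >= 0

Solving the primal: x* = (8, 0).
  primal value c^T x* = 48.
Solving the dual: y* = (0, 0, 1.5).
  dual value b^T y* = 48.
Strong duality: c^T x* = b^T y*. Confirmed.

48


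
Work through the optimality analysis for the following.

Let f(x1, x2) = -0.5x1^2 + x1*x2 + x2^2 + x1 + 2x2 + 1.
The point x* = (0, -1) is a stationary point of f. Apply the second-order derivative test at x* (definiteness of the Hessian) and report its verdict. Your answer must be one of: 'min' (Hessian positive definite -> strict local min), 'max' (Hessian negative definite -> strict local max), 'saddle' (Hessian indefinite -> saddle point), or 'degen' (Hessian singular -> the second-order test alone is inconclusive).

Compute the Hessian H = grad^2 f:
  H = [[-1, 1], [1, 2]]
Verify stationarity: grad f(x*) = H x* + g = (0, 0).
Eigenvalues of H: -1.3028, 2.3028.
Eigenvalues have mixed signs, so H is indefinite -> x* is a saddle point.

saddle


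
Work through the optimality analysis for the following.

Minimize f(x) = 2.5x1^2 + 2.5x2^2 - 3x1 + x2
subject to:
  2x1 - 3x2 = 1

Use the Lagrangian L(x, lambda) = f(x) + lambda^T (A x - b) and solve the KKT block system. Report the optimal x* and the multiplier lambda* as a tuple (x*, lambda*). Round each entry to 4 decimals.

Form the Lagrangian:
  L(x, lambda) = (1/2) x^T Q x + c^T x + lambda^T (A x - b)
Stationarity (grad_x L = 0): Q x + c + A^T lambda = 0.
Primal feasibility: A x = b.

This gives the KKT block system:
  [ Q   A^T ] [ x     ]   [-c ]
  [ A    0  ] [ lambda ] = [ b ]

Solving the linear system:
  x*      = (0.4769, -0.0154)
  lambda* = (0.3077)
  f(x*)   = -0.8769

x* = (0.4769, -0.0154), lambda* = (0.3077)


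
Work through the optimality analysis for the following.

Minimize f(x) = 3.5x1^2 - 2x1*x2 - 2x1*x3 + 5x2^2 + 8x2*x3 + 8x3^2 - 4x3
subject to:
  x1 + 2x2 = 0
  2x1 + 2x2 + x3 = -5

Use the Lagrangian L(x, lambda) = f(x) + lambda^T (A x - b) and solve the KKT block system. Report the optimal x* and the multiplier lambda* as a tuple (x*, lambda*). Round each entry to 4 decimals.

Form the Lagrangian:
  L(x, lambda) = (1/2) x^T Q x + c^T x + lambda^T (A x - b)
Stationarity (grad_x L = 0): Q x + c + A^T lambda = 0.
Primal feasibility: A x = b.

This gives the KKT block system:
  [ Q   A^T ] [ x     ]   [-c ]
  [ A    0  ] [ lambda ] = [ b ]

Solving the linear system:
  x*      = (-2.8861, 1.443, -2.1139)
  lambda* = (-22.1519, 20.5063)
  f(x*)   = 55.4937

x* = (-2.8861, 1.443, -2.1139), lambda* = (-22.1519, 20.5063)


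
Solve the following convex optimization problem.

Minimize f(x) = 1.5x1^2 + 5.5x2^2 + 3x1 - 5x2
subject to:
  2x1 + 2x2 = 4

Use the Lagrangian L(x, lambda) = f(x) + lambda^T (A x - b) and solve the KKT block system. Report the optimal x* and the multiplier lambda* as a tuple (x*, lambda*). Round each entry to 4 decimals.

Form the Lagrangian:
  L(x, lambda) = (1/2) x^T Q x + c^T x + lambda^T (A x - b)
Stationarity (grad_x L = 0): Q x + c + A^T lambda = 0.
Primal feasibility: A x = b.

This gives the KKT block system:
  [ Q   A^T ] [ x     ]   [-c ]
  [ A    0  ] [ lambda ] = [ b ]

Solving the linear system:
  x*      = (1, 1)
  lambda* = (-3)
  f(x*)   = 5

x* = (1, 1), lambda* = (-3)


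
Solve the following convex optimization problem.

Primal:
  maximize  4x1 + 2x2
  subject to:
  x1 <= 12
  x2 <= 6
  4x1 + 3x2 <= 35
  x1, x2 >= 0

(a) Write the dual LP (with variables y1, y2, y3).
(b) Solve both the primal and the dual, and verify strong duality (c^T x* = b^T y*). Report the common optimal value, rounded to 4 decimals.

The standard primal-dual pair for 'max c^T x s.t. A x <= b, x >= 0' is:
  Dual:  min b^T y  s.t.  A^T y >= c,  y >= 0.

So the dual LP is:
  minimize  12y1 + 6y2 + 35y3
  subject to:
    y1 + 4y3 >= 4
    y2 + 3y3 >= 2
    y1, y2, y3 >= 0

Solving the primal: x* = (8.75, 0).
  primal value c^T x* = 35.
Solving the dual: y* = (0, 0, 1).
  dual value b^T y* = 35.
Strong duality: c^T x* = b^T y*. Confirmed.

35


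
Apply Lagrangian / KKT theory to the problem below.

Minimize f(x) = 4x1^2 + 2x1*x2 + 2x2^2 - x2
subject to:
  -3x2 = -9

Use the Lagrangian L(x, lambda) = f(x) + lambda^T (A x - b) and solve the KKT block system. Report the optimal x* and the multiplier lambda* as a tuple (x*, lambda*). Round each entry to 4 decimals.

Form the Lagrangian:
  L(x, lambda) = (1/2) x^T Q x + c^T x + lambda^T (A x - b)
Stationarity (grad_x L = 0): Q x + c + A^T lambda = 0.
Primal feasibility: A x = b.

This gives the KKT block system:
  [ Q   A^T ] [ x     ]   [-c ]
  [ A    0  ] [ lambda ] = [ b ]

Solving the linear system:
  x*      = (-0.75, 3)
  lambda* = (3.1667)
  f(x*)   = 12.75

x* = (-0.75, 3), lambda* = (3.1667)


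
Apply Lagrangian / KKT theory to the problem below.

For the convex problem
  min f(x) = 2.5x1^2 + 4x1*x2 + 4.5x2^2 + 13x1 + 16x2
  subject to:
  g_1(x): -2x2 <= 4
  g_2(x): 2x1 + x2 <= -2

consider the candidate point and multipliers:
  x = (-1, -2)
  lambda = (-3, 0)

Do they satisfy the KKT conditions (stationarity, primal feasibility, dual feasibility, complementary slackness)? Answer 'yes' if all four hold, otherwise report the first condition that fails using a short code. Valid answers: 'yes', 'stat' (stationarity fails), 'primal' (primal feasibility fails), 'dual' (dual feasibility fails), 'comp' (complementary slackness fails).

Gradient of f: grad f(x) = Q x + c = (0, -6)
Constraint values g_i(x) = a_i^T x - b_i:
  g_1((-1, -2)) = 0
  g_2((-1, -2)) = -2
Stationarity residual: grad f(x) + sum_i lambda_i a_i = (0, 0)
  -> stationarity OK
Primal feasibility (all g_i <= 0): OK
Dual feasibility (all lambda_i >= 0): FAILS
Complementary slackness (lambda_i * g_i(x) = 0 for all i): OK

Verdict: the first failing condition is dual_feasibility -> dual.

dual


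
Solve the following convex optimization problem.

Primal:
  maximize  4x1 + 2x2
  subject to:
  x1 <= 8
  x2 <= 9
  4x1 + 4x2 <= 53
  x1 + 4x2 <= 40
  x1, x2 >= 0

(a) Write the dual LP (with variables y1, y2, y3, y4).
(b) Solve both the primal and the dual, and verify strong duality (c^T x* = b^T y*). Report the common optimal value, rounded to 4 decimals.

The standard primal-dual pair for 'max c^T x s.t. A x <= b, x >= 0' is:
  Dual:  min b^T y  s.t.  A^T y >= c,  y >= 0.

So the dual LP is:
  minimize  8y1 + 9y2 + 53y3 + 40y4
  subject to:
    y1 + 4y3 + y4 >= 4
    y2 + 4y3 + 4y4 >= 2
    y1, y2, y3, y4 >= 0

Solving the primal: x* = (8, 5.25).
  primal value c^T x* = 42.5.
Solving the dual: y* = (2, 0, 0.5, 0).
  dual value b^T y* = 42.5.
Strong duality: c^T x* = b^T y*. Confirmed.

42.5


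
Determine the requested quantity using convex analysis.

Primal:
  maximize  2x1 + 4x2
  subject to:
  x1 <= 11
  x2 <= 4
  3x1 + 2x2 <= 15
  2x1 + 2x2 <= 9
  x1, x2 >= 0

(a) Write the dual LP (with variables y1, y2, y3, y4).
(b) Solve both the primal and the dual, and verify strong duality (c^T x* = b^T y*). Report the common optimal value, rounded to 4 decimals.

The standard primal-dual pair for 'max c^T x s.t. A x <= b, x >= 0' is:
  Dual:  min b^T y  s.t.  A^T y >= c,  y >= 0.

So the dual LP is:
  minimize  11y1 + 4y2 + 15y3 + 9y4
  subject to:
    y1 + 3y3 + 2y4 >= 2
    y2 + 2y3 + 2y4 >= 4
    y1, y2, y3, y4 >= 0

Solving the primal: x* = (0.5, 4).
  primal value c^T x* = 17.
Solving the dual: y* = (0, 2, 0, 1).
  dual value b^T y* = 17.
Strong duality: c^T x* = b^T y*. Confirmed.

17


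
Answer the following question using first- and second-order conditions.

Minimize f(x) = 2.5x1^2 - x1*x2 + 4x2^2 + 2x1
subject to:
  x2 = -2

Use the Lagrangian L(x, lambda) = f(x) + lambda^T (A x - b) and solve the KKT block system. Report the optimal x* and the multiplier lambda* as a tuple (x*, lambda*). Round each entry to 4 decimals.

Form the Lagrangian:
  L(x, lambda) = (1/2) x^T Q x + c^T x + lambda^T (A x - b)
Stationarity (grad_x L = 0): Q x + c + A^T lambda = 0.
Primal feasibility: A x = b.

This gives the KKT block system:
  [ Q   A^T ] [ x     ]   [-c ]
  [ A    0  ] [ lambda ] = [ b ]

Solving the linear system:
  x*      = (-0.8, -2)
  lambda* = (15.2)
  f(x*)   = 14.4

x* = (-0.8, -2), lambda* = (15.2)


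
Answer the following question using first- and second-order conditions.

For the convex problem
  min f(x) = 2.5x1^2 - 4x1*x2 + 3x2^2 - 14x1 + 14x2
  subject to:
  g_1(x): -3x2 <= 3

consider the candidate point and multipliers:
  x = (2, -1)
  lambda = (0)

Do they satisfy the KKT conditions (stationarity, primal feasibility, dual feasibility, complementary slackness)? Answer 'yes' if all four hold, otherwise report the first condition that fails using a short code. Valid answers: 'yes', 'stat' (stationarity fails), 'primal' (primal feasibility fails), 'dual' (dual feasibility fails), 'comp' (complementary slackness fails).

Gradient of f: grad f(x) = Q x + c = (0, 0)
Constraint values g_i(x) = a_i^T x - b_i:
  g_1((2, -1)) = 0
Stationarity residual: grad f(x) + sum_i lambda_i a_i = (0, 0)
  -> stationarity OK
Primal feasibility (all g_i <= 0): OK
Dual feasibility (all lambda_i >= 0): OK
Complementary slackness (lambda_i * g_i(x) = 0 for all i): OK

Verdict: yes, KKT holds.

yes


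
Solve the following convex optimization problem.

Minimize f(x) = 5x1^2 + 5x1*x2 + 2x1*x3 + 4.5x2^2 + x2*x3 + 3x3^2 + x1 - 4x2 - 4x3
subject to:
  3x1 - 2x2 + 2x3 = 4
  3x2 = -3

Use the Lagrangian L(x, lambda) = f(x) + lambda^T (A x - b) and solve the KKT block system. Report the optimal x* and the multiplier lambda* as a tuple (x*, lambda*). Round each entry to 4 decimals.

Form the Lagrangian:
  L(x, lambda) = (1/2) x^T Q x + c^T x + lambda^T (A x - b)
Stationarity (grad_x L = 0): Q x + c + A^T lambda = 0.
Primal feasibility: A x = b.

This gives the KKT block system:
  [ Q   A^T ] [ x     ]   [-c ]
  [ A    0  ] [ lambda ] = [ b ]

Solving the linear system:
  x*      = (0.2, -1, 0.7)
  lambda* = (0.2, 3.9)
  f(x*)   = 6.15

x* = (0.2, -1, 0.7), lambda* = (0.2, 3.9)


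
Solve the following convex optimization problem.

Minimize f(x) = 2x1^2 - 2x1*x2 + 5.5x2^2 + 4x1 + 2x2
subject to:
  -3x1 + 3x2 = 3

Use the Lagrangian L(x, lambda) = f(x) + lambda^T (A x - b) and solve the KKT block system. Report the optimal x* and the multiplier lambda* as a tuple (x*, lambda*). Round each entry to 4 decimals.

Form the Lagrangian:
  L(x, lambda) = (1/2) x^T Q x + c^T x + lambda^T (A x - b)
Stationarity (grad_x L = 0): Q x + c + A^T lambda = 0.
Primal feasibility: A x = b.

This gives the KKT block system:
  [ Q   A^T ] [ x     ]   [-c ]
  [ A    0  ] [ lambda ] = [ b ]

Solving the linear system:
  x*      = (-1.3636, -0.3636)
  lambda* = (-0.2424)
  f(x*)   = -2.7273

x* = (-1.3636, -0.3636), lambda* = (-0.2424)


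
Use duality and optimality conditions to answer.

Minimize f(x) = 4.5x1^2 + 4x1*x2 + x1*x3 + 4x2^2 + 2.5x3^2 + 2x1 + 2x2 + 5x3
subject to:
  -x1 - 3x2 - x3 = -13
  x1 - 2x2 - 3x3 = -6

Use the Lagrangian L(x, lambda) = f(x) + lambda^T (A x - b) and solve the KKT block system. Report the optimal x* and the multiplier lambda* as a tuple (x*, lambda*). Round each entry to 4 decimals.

Form the Lagrangian:
  L(x, lambda) = (1/2) x^T Q x + c^T x + lambda^T (A x - b)
Stationarity (grad_x L = 0): Q x + c + A^T lambda = 0.
Primal feasibility: A x = b.

This gives the KKT block system:
  [ Q   A^T ] [ x     ]   [-c ]
  [ A    0  ] [ lambda ] = [ b ]

Solving the linear system:
  x*      = (0.3167, 4.5333, -0.9167)
  lambda* = (16.7333, -5.3333)
  f(x*)   = 95.325

x* = (0.3167, 4.5333, -0.9167), lambda* = (16.7333, -5.3333)


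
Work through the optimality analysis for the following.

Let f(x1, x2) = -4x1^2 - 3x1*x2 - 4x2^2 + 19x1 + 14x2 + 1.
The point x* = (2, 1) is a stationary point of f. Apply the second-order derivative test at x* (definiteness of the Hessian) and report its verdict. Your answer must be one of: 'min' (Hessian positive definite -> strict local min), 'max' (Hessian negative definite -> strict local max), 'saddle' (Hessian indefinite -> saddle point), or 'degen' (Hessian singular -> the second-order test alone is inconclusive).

Compute the Hessian H = grad^2 f:
  H = [[-8, -3], [-3, -8]]
Verify stationarity: grad f(x*) = H x* + g = (0, 0).
Eigenvalues of H: -11, -5.
Both eigenvalues < 0, so H is negative definite -> x* is a strict local max.

max


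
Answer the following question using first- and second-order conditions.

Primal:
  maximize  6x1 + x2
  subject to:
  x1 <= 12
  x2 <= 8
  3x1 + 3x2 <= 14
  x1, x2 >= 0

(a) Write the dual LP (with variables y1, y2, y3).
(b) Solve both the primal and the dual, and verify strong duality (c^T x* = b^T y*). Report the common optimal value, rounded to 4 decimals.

The standard primal-dual pair for 'max c^T x s.t. A x <= b, x >= 0' is:
  Dual:  min b^T y  s.t.  A^T y >= c,  y >= 0.

So the dual LP is:
  minimize  12y1 + 8y2 + 14y3
  subject to:
    y1 + 3y3 >= 6
    y2 + 3y3 >= 1
    y1, y2, y3 >= 0

Solving the primal: x* = (4.6667, 0).
  primal value c^T x* = 28.
Solving the dual: y* = (0, 0, 2).
  dual value b^T y* = 28.
Strong duality: c^T x* = b^T y*. Confirmed.

28


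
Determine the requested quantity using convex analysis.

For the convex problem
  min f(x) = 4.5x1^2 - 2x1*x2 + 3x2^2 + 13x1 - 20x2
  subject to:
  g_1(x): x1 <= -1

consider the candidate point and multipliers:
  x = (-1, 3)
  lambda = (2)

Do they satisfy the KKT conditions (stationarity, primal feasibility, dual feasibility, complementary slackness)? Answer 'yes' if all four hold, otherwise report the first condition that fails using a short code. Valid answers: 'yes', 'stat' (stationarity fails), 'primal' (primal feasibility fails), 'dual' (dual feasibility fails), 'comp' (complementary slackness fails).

Gradient of f: grad f(x) = Q x + c = (-2, 0)
Constraint values g_i(x) = a_i^T x - b_i:
  g_1((-1, 3)) = 0
Stationarity residual: grad f(x) + sum_i lambda_i a_i = (0, 0)
  -> stationarity OK
Primal feasibility (all g_i <= 0): OK
Dual feasibility (all lambda_i >= 0): OK
Complementary slackness (lambda_i * g_i(x) = 0 for all i): OK

Verdict: yes, KKT holds.

yes


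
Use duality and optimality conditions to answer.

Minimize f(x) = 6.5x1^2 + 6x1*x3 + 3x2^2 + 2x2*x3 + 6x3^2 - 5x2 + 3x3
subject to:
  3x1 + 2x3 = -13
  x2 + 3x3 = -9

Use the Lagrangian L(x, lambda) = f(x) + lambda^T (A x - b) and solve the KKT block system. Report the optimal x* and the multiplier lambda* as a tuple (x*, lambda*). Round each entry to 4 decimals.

Form the Lagrangian:
  L(x, lambda) = (1/2) x^T Q x + c^T x + lambda^T (A x - b)
Stationarity (grad_x L = 0): Q x + c + A^T lambda = 0.
Primal feasibility: A x = b.

This gives the KKT block system:
  [ Q   A^T ] [ x     ]   [-c ]
  [ A    0  ] [ lambda ] = [ b ]

Solving the linear system:
  x*      = (-2.0987, 1.0558, -3.3519)
  lambda* = (15.7983, 5.3691)
  f(x*)   = 119.1824

x* = (-2.0987, 1.0558, -3.3519), lambda* = (15.7983, 5.3691)


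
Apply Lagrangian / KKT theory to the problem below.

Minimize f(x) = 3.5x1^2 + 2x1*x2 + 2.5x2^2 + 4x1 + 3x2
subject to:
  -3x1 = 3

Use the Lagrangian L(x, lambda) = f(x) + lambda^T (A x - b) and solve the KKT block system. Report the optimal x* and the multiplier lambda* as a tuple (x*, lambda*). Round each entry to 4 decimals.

Form the Lagrangian:
  L(x, lambda) = (1/2) x^T Q x + c^T x + lambda^T (A x - b)
Stationarity (grad_x L = 0): Q x + c + A^T lambda = 0.
Primal feasibility: A x = b.

This gives the KKT block system:
  [ Q   A^T ] [ x     ]   [-c ]
  [ A    0  ] [ lambda ] = [ b ]

Solving the linear system:
  x*      = (-1, -0.2)
  lambda* = (-1.1333)
  f(x*)   = -0.6

x* = (-1, -0.2), lambda* = (-1.1333)


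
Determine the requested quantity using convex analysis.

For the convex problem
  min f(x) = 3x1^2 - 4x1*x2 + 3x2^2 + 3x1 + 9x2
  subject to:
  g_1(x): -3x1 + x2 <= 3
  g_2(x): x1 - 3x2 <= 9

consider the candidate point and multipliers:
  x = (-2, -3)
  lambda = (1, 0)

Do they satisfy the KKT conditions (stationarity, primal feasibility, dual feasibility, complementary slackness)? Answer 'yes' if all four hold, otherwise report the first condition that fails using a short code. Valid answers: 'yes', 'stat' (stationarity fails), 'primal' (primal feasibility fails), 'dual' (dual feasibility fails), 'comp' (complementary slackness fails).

Gradient of f: grad f(x) = Q x + c = (3, -1)
Constraint values g_i(x) = a_i^T x - b_i:
  g_1((-2, -3)) = 0
  g_2((-2, -3)) = -2
Stationarity residual: grad f(x) + sum_i lambda_i a_i = (0, 0)
  -> stationarity OK
Primal feasibility (all g_i <= 0): OK
Dual feasibility (all lambda_i >= 0): OK
Complementary slackness (lambda_i * g_i(x) = 0 for all i): OK

Verdict: yes, KKT holds.

yes


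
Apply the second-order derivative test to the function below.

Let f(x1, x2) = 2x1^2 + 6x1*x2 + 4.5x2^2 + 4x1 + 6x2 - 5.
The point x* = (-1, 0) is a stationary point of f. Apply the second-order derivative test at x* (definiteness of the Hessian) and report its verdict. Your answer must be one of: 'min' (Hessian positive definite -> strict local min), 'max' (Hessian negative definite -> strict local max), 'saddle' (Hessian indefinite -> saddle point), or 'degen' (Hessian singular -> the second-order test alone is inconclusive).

Compute the Hessian H = grad^2 f:
  H = [[4, 6], [6, 9]]
Verify stationarity: grad f(x*) = H x* + g = (0, 0).
Eigenvalues of H: 0, 13.
H has a zero eigenvalue (singular; positive semidefinite but not definite), so H is neither positive definite, negative definite, nor indefinite. The second-order test alone is inconclusive -> degen.
(Indeed, f is constant along the null direction of H through x*, so x* is not a strict local extremum.)

degen


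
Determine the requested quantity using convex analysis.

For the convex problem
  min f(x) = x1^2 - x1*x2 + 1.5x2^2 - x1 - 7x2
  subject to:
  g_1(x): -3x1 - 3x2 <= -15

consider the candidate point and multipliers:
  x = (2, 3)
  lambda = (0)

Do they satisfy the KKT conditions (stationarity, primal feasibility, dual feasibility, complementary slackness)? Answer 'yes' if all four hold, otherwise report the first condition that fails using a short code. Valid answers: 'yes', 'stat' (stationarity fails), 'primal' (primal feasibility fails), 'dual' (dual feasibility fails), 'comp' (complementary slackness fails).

Gradient of f: grad f(x) = Q x + c = (0, 0)
Constraint values g_i(x) = a_i^T x - b_i:
  g_1((2, 3)) = 0
Stationarity residual: grad f(x) + sum_i lambda_i a_i = (0, 0)
  -> stationarity OK
Primal feasibility (all g_i <= 0): OK
Dual feasibility (all lambda_i >= 0): OK
Complementary slackness (lambda_i * g_i(x) = 0 for all i): OK

Verdict: yes, KKT holds.

yes


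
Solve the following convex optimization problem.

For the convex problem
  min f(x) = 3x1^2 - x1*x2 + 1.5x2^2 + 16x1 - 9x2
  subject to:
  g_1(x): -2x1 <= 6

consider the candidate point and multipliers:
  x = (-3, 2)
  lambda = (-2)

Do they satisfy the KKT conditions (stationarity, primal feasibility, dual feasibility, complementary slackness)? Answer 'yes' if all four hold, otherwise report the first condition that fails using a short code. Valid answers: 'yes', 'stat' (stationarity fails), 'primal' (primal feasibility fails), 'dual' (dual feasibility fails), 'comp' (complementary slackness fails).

Gradient of f: grad f(x) = Q x + c = (-4, 0)
Constraint values g_i(x) = a_i^T x - b_i:
  g_1((-3, 2)) = 0
Stationarity residual: grad f(x) + sum_i lambda_i a_i = (0, 0)
  -> stationarity OK
Primal feasibility (all g_i <= 0): OK
Dual feasibility (all lambda_i >= 0): FAILS
Complementary slackness (lambda_i * g_i(x) = 0 for all i): OK

Verdict: the first failing condition is dual_feasibility -> dual.

dual


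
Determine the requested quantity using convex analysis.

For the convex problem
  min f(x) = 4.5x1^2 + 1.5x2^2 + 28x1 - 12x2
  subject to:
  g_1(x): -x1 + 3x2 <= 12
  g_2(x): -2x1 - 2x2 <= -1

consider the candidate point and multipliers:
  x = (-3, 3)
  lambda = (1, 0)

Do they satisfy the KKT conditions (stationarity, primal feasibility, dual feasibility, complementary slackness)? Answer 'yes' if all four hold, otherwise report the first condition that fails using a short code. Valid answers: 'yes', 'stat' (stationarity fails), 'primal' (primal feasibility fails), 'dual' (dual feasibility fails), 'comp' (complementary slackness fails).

Gradient of f: grad f(x) = Q x + c = (1, -3)
Constraint values g_i(x) = a_i^T x - b_i:
  g_1((-3, 3)) = 0
  g_2((-3, 3)) = 1
Stationarity residual: grad f(x) + sum_i lambda_i a_i = (0, 0)
  -> stationarity OK
Primal feasibility (all g_i <= 0): FAILS
Dual feasibility (all lambda_i >= 0): OK
Complementary slackness (lambda_i * g_i(x) = 0 for all i): OK

Verdict: the first failing condition is primal_feasibility -> primal.

primal


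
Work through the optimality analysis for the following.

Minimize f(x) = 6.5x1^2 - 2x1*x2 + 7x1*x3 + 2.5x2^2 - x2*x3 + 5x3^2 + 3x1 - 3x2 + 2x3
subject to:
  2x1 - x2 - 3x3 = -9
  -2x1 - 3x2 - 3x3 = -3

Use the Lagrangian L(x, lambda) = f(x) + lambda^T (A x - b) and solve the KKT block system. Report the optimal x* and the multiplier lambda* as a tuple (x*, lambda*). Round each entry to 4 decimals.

Form the Lagrangian:
  L(x, lambda) = (1/2) x^T Q x + c^T x + lambda^T (A x - b)
Stationarity (grad_x L = 0): Q x + c + A^T lambda = 0.
Primal feasibility: A x = b.

This gives the KKT block system:
  [ Q   A^T ] [ x     ]   [-c ]
  [ A    0  ] [ lambda ] = [ b ]

Solving the linear system:
  x*      = (-1.7034, 0.4067, 1.7289)
  lambda* = (3.1235, -0.804)
  f(x*)   = 11.4134

x* = (-1.7034, 0.4067, 1.7289), lambda* = (3.1235, -0.804)


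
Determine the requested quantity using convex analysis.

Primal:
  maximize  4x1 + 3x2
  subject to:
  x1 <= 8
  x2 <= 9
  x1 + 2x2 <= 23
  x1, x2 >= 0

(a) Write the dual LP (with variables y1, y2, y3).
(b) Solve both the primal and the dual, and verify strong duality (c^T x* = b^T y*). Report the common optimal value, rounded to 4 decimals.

The standard primal-dual pair for 'max c^T x s.t. A x <= b, x >= 0' is:
  Dual:  min b^T y  s.t.  A^T y >= c,  y >= 0.

So the dual LP is:
  minimize  8y1 + 9y2 + 23y3
  subject to:
    y1 + y3 >= 4
    y2 + 2y3 >= 3
    y1, y2, y3 >= 0

Solving the primal: x* = (8, 7.5).
  primal value c^T x* = 54.5.
Solving the dual: y* = (2.5, 0, 1.5).
  dual value b^T y* = 54.5.
Strong duality: c^T x* = b^T y*. Confirmed.

54.5


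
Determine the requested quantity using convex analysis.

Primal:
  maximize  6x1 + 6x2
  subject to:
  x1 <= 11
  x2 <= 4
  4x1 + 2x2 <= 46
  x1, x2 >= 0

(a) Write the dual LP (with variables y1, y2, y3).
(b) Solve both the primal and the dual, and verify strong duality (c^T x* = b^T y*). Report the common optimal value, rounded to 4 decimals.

The standard primal-dual pair for 'max c^T x s.t. A x <= b, x >= 0' is:
  Dual:  min b^T y  s.t.  A^T y >= c,  y >= 0.

So the dual LP is:
  minimize  11y1 + 4y2 + 46y3
  subject to:
    y1 + 4y3 >= 6
    y2 + 2y3 >= 6
    y1, y2, y3 >= 0

Solving the primal: x* = (9.5, 4).
  primal value c^T x* = 81.
Solving the dual: y* = (0, 3, 1.5).
  dual value b^T y* = 81.
Strong duality: c^T x* = b^T y*. Confirmed.

81


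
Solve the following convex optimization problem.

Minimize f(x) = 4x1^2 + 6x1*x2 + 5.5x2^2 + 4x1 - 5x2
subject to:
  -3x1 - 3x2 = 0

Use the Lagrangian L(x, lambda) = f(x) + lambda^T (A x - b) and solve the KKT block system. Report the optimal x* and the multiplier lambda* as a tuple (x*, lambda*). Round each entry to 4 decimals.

Form the Lagrangian:
  L(x, lambda) = (1/2) x^T Q x + c^T x + lambda^T (A x - b)
Stationarity (grad_x L = 0): Q x + c + A^T lambda = 0.
Primal feasibility: A x = b.

This gives the KKT block system:
  [ Q   A^T ] [ x     ]   [-c ]
  [ A    0  ] [ lambda ] = [ b ]

Solving the linear system:
  x*      = (-1.2857, 1.2857)
  lambda* = (0.4762)
  f(x*)   = -5.7857

x* = (-1.2857, 1.2857), lambda* = (0.4762)


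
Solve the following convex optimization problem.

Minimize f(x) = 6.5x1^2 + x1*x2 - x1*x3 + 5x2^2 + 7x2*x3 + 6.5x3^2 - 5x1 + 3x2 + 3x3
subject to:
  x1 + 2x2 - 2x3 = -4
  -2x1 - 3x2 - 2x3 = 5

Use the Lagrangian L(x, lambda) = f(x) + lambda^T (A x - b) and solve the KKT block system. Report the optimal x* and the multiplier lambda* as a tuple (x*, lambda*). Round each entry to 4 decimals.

Form the Lagrangian:
  L(x, lambda) = (1/2) x^T Q x + c^T x + lambda^T (A x - b)
Stationarity (grad_x L = 0): Q x + c + A^T lambda = 0.
Primal feasibility: A x = b.

This gives the KKT block system:
  [ Q   A^T ] [ x     ]   [-c ]
  [ A    0  ] [ lambda ] = [ b ]

Solving the linear system:
  x*      = (-0.1123, -1.7326, 0.2112)
  lambda* = (0.7109, -3.8461)
  f(x*)   = 9.0356

x* = (-0.1123, -1.7326, 0.2112), lambda* = (0.7109, -3.8461)


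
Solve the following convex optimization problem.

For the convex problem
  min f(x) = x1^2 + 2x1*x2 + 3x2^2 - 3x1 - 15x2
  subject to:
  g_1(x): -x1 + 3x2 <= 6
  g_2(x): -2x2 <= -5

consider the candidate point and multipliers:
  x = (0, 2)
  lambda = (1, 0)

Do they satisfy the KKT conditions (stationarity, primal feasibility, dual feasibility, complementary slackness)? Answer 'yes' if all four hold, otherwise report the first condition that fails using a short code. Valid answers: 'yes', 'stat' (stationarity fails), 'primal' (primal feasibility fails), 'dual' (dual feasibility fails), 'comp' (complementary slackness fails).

Gradient of f: grad f(x) = Q x + c = (1, -3)
Constraint values g_i(x) = a_i^T x - b_i:
  g_1((0, 2)) = 0
  g_2((0, 2)) = 1
Stationarity residual: grad f(x) + sum_i lambda_i a_i = (0, 0)
  -> stationarity OK
Primal feasibility (all g_i <= 0): FAILS
Dual feasibility (all lambda_i >= 0): OK
Complementary slackness (lambda_i * g_i(x) = 0 for all i): OK

Verdict: the first failing condition is primal_feasibility -> primal.

primal


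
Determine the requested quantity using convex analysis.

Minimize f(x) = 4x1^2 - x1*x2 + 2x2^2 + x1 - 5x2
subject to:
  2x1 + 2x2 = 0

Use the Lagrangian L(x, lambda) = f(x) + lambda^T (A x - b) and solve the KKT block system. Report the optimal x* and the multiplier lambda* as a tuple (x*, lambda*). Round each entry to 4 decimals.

Form the Lagrangian:
  L(x, lambda) = (1/2) x^T Q x + c^T x + lambda^T (A x - b)
Stationarity (grad_x L = 0): Q x + c + A^T lambda = 0.
Primal feasibility: A x = b.

This gives the KKT block system:
  [ Q   A^T ] [ x     ]   [-c ]
  [ A    0  ] [ lambda ] = [ b ]

Solving the linear system:
  x*      = (-0.4286, 0.4286)
  lambda* = (1.4286)
  f(x*)   = -1.2857

x* = (-0.4286, 0.4286), lambda* = (1.4286)


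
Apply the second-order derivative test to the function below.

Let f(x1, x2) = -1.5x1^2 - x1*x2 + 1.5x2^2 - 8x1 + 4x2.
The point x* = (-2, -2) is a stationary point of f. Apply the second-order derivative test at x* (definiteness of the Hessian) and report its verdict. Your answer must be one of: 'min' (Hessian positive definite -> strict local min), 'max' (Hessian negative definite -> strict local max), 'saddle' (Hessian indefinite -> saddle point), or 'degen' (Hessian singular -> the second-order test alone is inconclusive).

Compute the Hessian H = grad^2 f:
  H = [[-3, -1], [-1, 3]]
Verify stationarity: grad f(x*) = H x* + g = (0, 0).
Eigenvalues of H: -3.1623, 3.1623.
Eigenvalues have mixed signs, so H is indefinite -> x* is a saddle point.

saddle


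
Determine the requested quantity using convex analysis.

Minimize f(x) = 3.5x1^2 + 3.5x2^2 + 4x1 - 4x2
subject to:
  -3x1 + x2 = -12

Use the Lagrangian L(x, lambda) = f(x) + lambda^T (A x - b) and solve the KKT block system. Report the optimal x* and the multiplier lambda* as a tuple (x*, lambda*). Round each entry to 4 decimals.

Form the Lagrangian:
  L(x, lambda) = (1/2) x^T Q x + c^T x + lambda^T (A x - b)
Stationarity (grad_x L = 0): Q x + c + A^T lambda = 0.
Primal feasibility: A x = b.

This gives the KKT block system:
  [ Q   A^T ] [ x     ]   [-c ]
  [ A    0  ] [ lambda ] = [ b ]

Solving the linear system:
  x*      = (3.7143, -0.8571)
  lambda* = (10)
  f(x*)   = 69.1429

x* = (3.7143, -0.8571), lambda* = (10)


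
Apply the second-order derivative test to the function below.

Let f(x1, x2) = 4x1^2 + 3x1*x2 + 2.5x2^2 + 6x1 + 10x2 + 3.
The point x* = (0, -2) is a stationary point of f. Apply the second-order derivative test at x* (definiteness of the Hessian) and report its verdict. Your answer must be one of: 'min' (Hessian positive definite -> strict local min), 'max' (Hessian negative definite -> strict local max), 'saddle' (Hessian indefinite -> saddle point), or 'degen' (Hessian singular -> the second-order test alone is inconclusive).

Compute the Hessian H = grad^2 f:
  H = [[8, 3], [3, 5]]
Verify stationarity: grad f(x*) = H x* + g = (0, 0).
Eigenvalues of H: 3.1459, 9.8541.
Both eigenvalues > 0, so H is positive definite -> x* is a strict local min.

min


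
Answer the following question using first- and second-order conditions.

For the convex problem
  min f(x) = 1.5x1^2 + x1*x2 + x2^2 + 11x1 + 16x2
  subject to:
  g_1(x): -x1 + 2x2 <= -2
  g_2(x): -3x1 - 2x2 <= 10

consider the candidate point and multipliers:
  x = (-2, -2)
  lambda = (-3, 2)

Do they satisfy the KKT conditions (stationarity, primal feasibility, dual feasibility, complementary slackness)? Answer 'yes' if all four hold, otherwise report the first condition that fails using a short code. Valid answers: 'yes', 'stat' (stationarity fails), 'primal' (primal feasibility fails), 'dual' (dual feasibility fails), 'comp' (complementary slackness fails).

Gradient of f: grad f(x) = Q x + c = (3, 10)
Constraint values g_i(x) = a_i^T x - b_i:
  g_1((-2, -2)) = 0
  g_2((-2, -2)) = 0
Stationarity residual: grad f(x) + sum_i lambda_i a_i = (0, 0)
  -> stationarity OK
Primal feasibility (all g_i <= 0): OK
Dual feasibility (all lambda_i >= 0): FAILS
Complementary slackness (lambda_i * g_i(x) = 0 for all i): OK

Verdict: the first failing condition is dual_feasibility -> dual.

dual


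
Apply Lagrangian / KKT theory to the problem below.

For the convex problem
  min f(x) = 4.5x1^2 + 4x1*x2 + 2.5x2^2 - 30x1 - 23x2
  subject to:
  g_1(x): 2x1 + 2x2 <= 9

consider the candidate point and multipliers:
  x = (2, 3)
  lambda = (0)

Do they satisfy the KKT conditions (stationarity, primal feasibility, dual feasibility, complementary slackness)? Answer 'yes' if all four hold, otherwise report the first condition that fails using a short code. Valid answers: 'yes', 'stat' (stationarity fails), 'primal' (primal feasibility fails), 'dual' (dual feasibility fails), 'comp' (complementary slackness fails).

Gradient of f: grad f(x) = Q x + c = (0, 0)
Constraint values g_i(x) = a_i^T x - b_i:
  g_1((2, 3)) = 1
Stationarity residual: grad f(x) + sum_i lambda_i a_i = (0, 0)
  -> stationarity OK
Primal feasibility (all g_i <= 0): FAILS
Dual feasibility (all lambda_i >= 0): OK
Complementary slackness (lambda_i * g_i(x) = 0 for all i): OK

Verdict: the first failing condition is primal_feasibility -> primal.

primal


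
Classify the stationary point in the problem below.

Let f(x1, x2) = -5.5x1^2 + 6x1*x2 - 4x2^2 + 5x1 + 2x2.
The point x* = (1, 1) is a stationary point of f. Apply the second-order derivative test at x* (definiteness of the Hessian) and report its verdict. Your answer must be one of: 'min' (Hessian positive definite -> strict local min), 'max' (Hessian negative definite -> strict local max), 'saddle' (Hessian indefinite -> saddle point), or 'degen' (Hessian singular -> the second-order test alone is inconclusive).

Compute the Hessian H = grad^2 f:
  H = [[-11, 6], [6, -8]]
Verify stationarity: grad f(x*) = H x* + g = (0, 0).
Eigenvalues of H: -15.6847, -3.3153.
Both eigenvalues < 0, so H is negative definite -> x* is a strict local max.

max


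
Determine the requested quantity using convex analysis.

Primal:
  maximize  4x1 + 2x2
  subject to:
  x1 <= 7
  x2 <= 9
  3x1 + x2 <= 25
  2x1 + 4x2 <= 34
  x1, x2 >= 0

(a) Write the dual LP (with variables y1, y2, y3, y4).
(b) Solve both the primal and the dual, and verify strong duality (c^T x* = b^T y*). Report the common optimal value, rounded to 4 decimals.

The standard primal-dual pair for 'max c^T x s.t. A x <= b, x >= 0' is:
  Dual:  min b^T y  s.t.  A^T y >= c,  y >= 0.

So the dual LP is:
  minimize  7y1 + 9y2 + 25y3 + 34y4
  subject to:
    y1 + 3y3 + 2y4 >= 4
    y2 + y3 + 4y4 >= 2
    y1, y2, y3, y4 >= 0

Solving the primal: x* = (6.6, 5.2).
  primal value c^T x* = 36.8.
Solving the dual: y* = (0, 0, 1.2, 0.2).
  dual value b^T y* = 36.8.
Strong duality: c^T x* = b^T y*. Confirmed.

36.8
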